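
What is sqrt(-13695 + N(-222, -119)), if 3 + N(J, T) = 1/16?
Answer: I*sqrt(219167)/4 ≈ 117.04*I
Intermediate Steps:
N(J, T) = -47/16 (N(J, T) = -3 + 1/16 = -47/16)
sqrt(-13695 + N(-222, -119)) = sqrt(-13695 - 47/16) = sqrt(-219167/16) = I*sqrt(219167)/4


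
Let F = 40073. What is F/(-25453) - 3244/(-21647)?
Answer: -784890699/550981091 ≈ -1.4245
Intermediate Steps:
F/(-25453) - 3244/(-21647) = 40073/(-25453) - 3244/(-21647) = 40073*(-1/25453) - 3244*(-1/21647) = -40073/25453 + 3244/21647 = -784890699/550981091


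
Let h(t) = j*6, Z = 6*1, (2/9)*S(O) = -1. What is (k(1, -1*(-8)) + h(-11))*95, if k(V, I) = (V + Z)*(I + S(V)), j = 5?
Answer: 10355/2 ≈ 5177.5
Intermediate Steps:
S(O) = -9/2 (S(O) = (9/2)*(-1) = -9/2)
Z = 6
k(V, I) = (6 + V)*(-9/2 + I) (k(V, I) = (V + 6)*(I - 9/2) = (6 + V)*(-9/2 + I))
h(t) = 30 (h(t) = 5*6 = 30)
(k(1, -1*(-8)) + h(-11))*95 = ((-27 + 6*(-1*(-8)) - 9/2*1 - 1*(-8)*1) + 30)*95 = ((-27 + 6*8 - 9/2 + 8*1) + 30)*95 = ((-27 + 48 - 9/2 + 8) + 30)*95 = (49/2 + 30)*95 = (109/2)*95 = 10355/2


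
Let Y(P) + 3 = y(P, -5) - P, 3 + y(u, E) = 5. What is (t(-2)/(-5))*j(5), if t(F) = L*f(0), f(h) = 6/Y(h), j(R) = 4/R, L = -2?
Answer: -48/25 ≈ -1.9200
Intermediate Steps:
y(u, E) = 2 (y(u, E) = -3 + 5 = 2)
Y(P) = -1 - P (Y(P) = -3 + (2 - P) = -1 - P)
f(h) = 6/(-1 - h)
t(F) = 12 (t(F) = -(-12)/(1 + 0) = -(-12)/1 = -(-12) = -2*(-6) = 12)
(t(-2)/(-5))*j(5) = (12/(-5))*(4/5) = (12*(-⅕))*(4*(⅕)) = -12/5*⅘ = -48/25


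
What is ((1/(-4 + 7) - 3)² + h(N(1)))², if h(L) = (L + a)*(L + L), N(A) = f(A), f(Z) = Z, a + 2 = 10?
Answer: 51076/81 ≈ 630.57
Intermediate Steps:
a = 8 (a = -2 + 10 = 8)
N(A) = A
h(L) = 2*L*(8 + L) (h(L) = (L + 8)*(L + L) = (8 + L)*(2*L) = 2*L*(8 + L))
((1/(-4 + 7) - 3)² + h(N(1)))² = ((1/(-4 + 7) - 3)² + 2*1*(8 + 1))² = ((1/3 - 3)² + 2*1*9)² = ((⅓ - 3)² + 18)² = ((-8/3)² + 18)² = (64/9 + 18)² = (226/9)² = 51076/81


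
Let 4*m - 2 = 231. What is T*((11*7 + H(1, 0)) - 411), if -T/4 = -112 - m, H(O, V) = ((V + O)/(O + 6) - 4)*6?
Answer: -1702500/7 ≈ -2.4321e+5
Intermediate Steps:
m = 233/4 (m = ½ + (¼)*231 = ½ + 231/4 = 233/4 ≈ 58.250)
H(O, V) = -24 + 6*(O + V)/(6 + O) (H(O, V) = ((O + V)/(6 + O) - 4)*6 = (-4 + (O + V)/(6 + O))*6 = -24 + 6*(O + V)/(6 + O))
T = 681 (T = -4*(-112 - 1*233/4) = -4*(-112 - 233/4) = -4*(-681/4) = 681)
T*((11*7 + H(1, 0)) - 411) = 681*((11*7 + 6*(-24 + 0 - 3*1)/(6 + 1)) - 411) = 681*((77 + 6*(-24 + 0 - 3)/7) - 411) = 681*((77 + 6*(⅐)*(-27)) - 411) = 681*((77 - 162/7) - 411) = 681*(377/7 - 411) = 681*(-2500/7) = -1702500/7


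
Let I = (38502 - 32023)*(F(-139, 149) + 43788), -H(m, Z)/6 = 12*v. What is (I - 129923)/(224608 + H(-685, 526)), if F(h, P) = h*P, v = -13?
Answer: 18673245/28193 ≈ 662.34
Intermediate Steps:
F(h, P) = P*h
H(m, Z) = 936 (H(m, Z) = -72*(-13) = -6*(-156) = 936)
I = 149515883 (I = (38502 - 32023)*(149*(-139) + 43788) = 6479*(-20711 + 43788) = 6479*23077 = 149515883)
(I - 129923)/(224608 + H(-685, 526)) = (149515883 - 129923)/(224608 + 936) = 149385960/225544 = 149385960*(1/225544) = 18673245/28193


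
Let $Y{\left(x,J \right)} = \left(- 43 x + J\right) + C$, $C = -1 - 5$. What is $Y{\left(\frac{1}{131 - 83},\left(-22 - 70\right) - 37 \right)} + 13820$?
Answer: $\frac{656837}{48} \approx 13684.0$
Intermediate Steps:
$C = -6$ ($C = -1 - 5 = -6$)
$Y{\left(x,J \right)} = -6 + J - 43 x$ ($Y{\left(x,J \right)} = \left(- 43 x + J\right) - 6 = \left(J - 43 x\right) - 6 = -6 + J - 43 x$)
$Y{\left(\frac{1}{131 - 83},\left(-22 - 70\right) - 37 \right)} + 13820 = \left(-6 - 129 - \frac{43}{131 - 83}\right) + 13820 = \left(-6 - 129 - \frac{43}{48}\right) + 13820 = - \frac{6523}{48} + 13820 = \frac{656837}{48}$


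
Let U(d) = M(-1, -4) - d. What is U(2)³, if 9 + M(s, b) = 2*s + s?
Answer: -2744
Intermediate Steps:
M(s, b) = -9 + 3*s (M(s, b) = -9 + (2*s + s) = -9 + 3*s)
U(d) = -12 - d (U(d) = (-9 + 3*(-1)) - d = (-9 - 3) - d = -12 - d)
U(2)³ = (-12 - 1*2)³ = (-12 - 2)³ = (-14)³ = -2744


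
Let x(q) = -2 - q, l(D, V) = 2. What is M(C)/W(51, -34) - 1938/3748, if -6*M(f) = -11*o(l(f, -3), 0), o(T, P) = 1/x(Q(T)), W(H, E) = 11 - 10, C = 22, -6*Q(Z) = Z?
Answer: -7576/4685 ≈ -1.6171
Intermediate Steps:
Q(Z) = -Z/6
W(H, E) = 1
o(T, P) = 1/(-2 + T/6) (o(T, P) = 1/(-2 - (-1)*T/6) = 1/(-2 + T/6))
M(f) = -11/10 (M(f) = -(-11)*6/(-12 + 2)/6 = -(-11)*6/(-10)/6 = -(-11)*6*(-⅒)/6 = -(-11)*(-3)/(6*5) = -⅙*33/5 = -11/10)
M(C)/W(51, -34) - 1938/3748 = -11/10/1 - 1938/3748 = -11/10*1 - 1938*1/3748 = -11/10 - 969/1874 = -7576/4685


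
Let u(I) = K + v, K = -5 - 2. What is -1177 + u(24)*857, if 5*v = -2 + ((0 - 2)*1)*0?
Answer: -37594/5 ≈ -7518.8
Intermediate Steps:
K = -7
v = -⅖ (v = (-2 + ((0 - 2)*1)*0)/5 = (-2 - 2*1*0)/5 = (-2 - 2*0)/5 = (-2 + 0)/5 = (⅕)*(-2) = -⅖ ≈ -0.40000)
u(I) = -37/5 (u(I) = -7 - ⅖ = -37/5)
-1177 + u(24)*857 = -1177 - 37/5*857 = -1177 - 31709/5 = -37594/5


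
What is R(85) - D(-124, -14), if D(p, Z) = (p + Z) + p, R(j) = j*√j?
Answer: 262 + 85*√85 ≈ 1045.7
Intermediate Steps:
R(j) = j^(3/2)
D(p, Z) = Z + 2*p (D(p, Z) = (Z + p) + p = Z + 2*p)
R(85) - D(-124, -14) = 85^(3/2) - (-14 + 2*(-124)) = 85*√85 - (-14 - 248) = 85*√85 - 1*(-262) = 85*√85 + 262 = 262 + 85*√85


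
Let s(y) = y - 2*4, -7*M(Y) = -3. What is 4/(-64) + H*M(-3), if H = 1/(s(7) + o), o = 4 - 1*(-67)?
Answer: -221/3920 ≈ -0.056378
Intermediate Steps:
M(Y) = 3/7 (M(Y) = -1/7*(-3) = 3/7)
o = 71 (o = 4 + 67 = 71)
s(y) = -8 + y (s(y) = y - 8 = -8 + y)
H = 1/70 (H = 1/((-8 + 7) + 71) = 1/(-1 + 71) = 1/70 ≈ 0.014286)
4/(-64) + H*M(-3) = 4/(-64) + (1/70)*(3/7) = 4*(-1/64) + 3/490 = -1/16 + 3/490 = -221/3920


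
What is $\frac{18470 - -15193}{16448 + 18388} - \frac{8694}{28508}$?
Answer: $\frac{54733385}{82758724} \approx 0.66136$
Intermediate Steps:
$\frac{18470 - -15193}{16448 + 18388} - \frac{8694}{28508} = \frac{18470 + 15193}{34836} - \frac{4347}{14254} = 33663 \cdot \frac{1}{34836} - \frac{4347}{14254} = \frac{11221}{11612} - \frac{4347}{14254} = \frac{54733385}{82758724}$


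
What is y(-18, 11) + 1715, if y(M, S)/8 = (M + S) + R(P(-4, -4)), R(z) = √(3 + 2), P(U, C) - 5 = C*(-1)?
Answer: 1659 + 8*√5 ≈ 1676.9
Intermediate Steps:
P(U, C) = 5 - C (P(U, C) = 5 + C*(-1) = 5 - C)
R(z) = √5
y(M, S) = 8*M + 8*S + 8*√5 (y(M, S) = 8*((M + S) + √5) = 8*(M + S + √5) = 8*M + 8*S + 8*√5)
y(-18, 11) + 1715 = (8*(-18) + 8*11 + 8*√5) + 1715 = (-144 + 88 + 8*√5) + 1715 = (-56 + 8*√5) + 1715 = 1659 + 8*√5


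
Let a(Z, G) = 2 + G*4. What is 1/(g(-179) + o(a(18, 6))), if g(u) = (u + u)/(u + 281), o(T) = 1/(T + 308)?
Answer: -17034/59735 ≈ -0.28516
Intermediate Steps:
a(Z, G) = 2 + 4*G
o(T) = 1/(308 + T)
g(u) = 2*u/(281 + u) (g(u) = (2*u)/(281 + u) = 2*u/(281 + u))
1/(g(-179) + o(a(18, 6))) = 1/(2*(-179)/(281 - 179) + 1/(308 + (2 + 4*6))) = 1/(2*(-179)/102 + 1/(308 + (2 + 24))) = 1/(2*(-179)*(1/102) + 1/(308 + 26)) = 1/(-179/51 + 1/334) = 1/(-59735/17034) = -17034/59735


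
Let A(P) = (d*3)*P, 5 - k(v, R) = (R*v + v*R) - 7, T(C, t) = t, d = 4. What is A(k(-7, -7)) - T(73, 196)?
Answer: -1228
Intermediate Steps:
k(v, R) = 12 - 2*R*v (k(v, R) = 5 - ((R*v + v*R) - 7) = 5 - ((R*v + R*v) - 7) = 5 - (2*R*v - 7) = 5 - (-7 + 2*R*v) = 5 + (7 - 2*R*v) = 12 - 2*R*v)
A(P) = 12*P (A(P) = (4*3)*P = 12*P)
A(k(-7, -7)) - T(73, 196) = 12*(12 - 2*(-7)*(-7)) - 1*196 = 12*(12 - 98) - 196 = 12*(-86) - 196 = -1032 - 196 = -1228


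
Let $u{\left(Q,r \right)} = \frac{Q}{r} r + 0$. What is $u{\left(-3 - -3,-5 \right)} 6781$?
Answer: $0$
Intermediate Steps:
$u{\left(Q,r \right)} = Q$ ($u{\left(Q,r \right)} = \frac{Q}{r} r + 0 = Q + 0 = Q$)
$u{\left(-3 - -3,-5 \right)} 6781 = \left(-3 - -3\right) 6781 = \left(-3 + 3\right) 6781 = 0 \cdot 6781 = 0$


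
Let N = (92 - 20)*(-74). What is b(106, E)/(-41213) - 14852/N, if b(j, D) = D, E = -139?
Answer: 153209017/54895716 ≈ 2.7909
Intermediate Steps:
N = -5328 (N = 72*(-74) = -5328)
b(106, E)/(-41213) - 14852/N = -139/(-41213) - 14852/(-5328) = -139*(-1/41213) - 14852*(-1/5328) = 139/41213 + 3713/1332 = 153209017/54895716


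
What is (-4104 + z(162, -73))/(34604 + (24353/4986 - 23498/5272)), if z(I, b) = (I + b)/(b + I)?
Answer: -26963061444/227404653989 ≈ -0.11857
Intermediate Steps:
z(I, b) = 1 (z(I, b) = (I + b)/(I + b) = 1)
(-4104 + z(162, -73))/(34604 + (24353/4986 - 23498/5272)) = (-4104 + 1)/(34604 + (24353/4986 - 23498/5272)) = -4103/(34604 + (24353*(1/4986) - 23498*1/5272)) = -4103/(34604 + (24353/4986 - 11749/2636)) = -4103/(34604 + 2806997/6571548) = -4103/227404653989/6571548 = -4103*6571548/227404653989 = -26963061444/227404653989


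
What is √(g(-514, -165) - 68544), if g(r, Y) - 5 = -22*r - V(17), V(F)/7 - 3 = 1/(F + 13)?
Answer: I*√51527010/30 ≈ 239.27*I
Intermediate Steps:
V(F) = 21 + 7/(13 + F) (V(F) = 21 + 7/(F + 13) = 21 + 7/(13 + F))
g(r, Y) = -487/30 - 22*r (g(r, Y) = 5 + (-22*r - 7*(40 + 3*17)/(13 + 17)) = 5 + (-22*r - 7*(40 + 51)/30) = 5 + (-22*r - 7*91/30) = 5 + (-22*r - 1*637/30) = 5 + (-22*r - 637/30) = 5 + (-637/30 - 22*r) = -487/30 - 22*r)
√(g(-514, -165) - 68544) = √((-487/30 - 22*(-514)) - 68544) = √((-487/30 + 11308) - 68544) = √(338753/30 - 68544) = √(-1717567/30) = I*√51527010/30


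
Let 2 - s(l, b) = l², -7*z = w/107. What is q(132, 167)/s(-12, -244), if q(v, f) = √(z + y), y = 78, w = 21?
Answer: -9*√11021/15194 ≈ -0.062184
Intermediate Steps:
z = -3/107 ≈ -0.028037
s(l, b) = 2 - l²
q(v, f) = 9*√11021/107 (q(v, f) = √(-3/107 + 78) = √(8343/107) = 9*√11021/107)
q(132, 167)/s(-12, -244) = (9*√11021/107)/(2 - 1*(-12)²) = (9*√11021/107)/(2 - 1*144) = (9*√11021/107)/(2 - 144) = (9*√11021/107)/(-142) = (9*√11021/107)*(-1/142) = -9*√11021/15194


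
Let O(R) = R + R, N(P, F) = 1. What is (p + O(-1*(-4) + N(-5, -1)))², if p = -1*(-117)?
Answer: 16129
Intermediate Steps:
O(R) = 2*R
p = 117
(p + O(-1*(-4) + N(-5, -1)))² = (117 + 2*(-1*(-4) + 1))² = (117 + 2*(4 + 1))² = (117 + 2*5)² = (117 + 10)² = 127² = 16129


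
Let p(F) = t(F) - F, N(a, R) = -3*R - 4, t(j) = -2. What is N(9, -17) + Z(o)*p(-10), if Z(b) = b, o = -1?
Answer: 39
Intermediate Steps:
N(a, R) = -4 - 3*R
p(F) = -2 - F
N(9, -17) + Z(o)*p(-10) = (-4 - 3*(-17)) - (-2 - 1*(-10)) = (-4 + 51) - (-2 + 10) = 47 - 1*8 = 47 - 8 = 39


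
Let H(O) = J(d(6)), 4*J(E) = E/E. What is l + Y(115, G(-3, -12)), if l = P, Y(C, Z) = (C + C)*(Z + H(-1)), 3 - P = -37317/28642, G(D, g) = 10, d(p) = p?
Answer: 33823379/14321 ≈ 2361.8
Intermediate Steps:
J(E) = 1/4 (J(E) = (E/E)/4 = (1/4)*1 = 1/4)
P = 123243/28642 (P = 3 - (-37317)/28642 = 3 - 1*(-37317/28642) = 3 + 37317/28642 = 123243/28642 ≈ 4.3029)
H(O) = 1/4
Y(C, Z) = 2*C*(1/4 + Z) (Y(C, Z) = (C + C)*(Z + 1/4) = (2*C)*(1/4 + Z) = 2*C*(1/4 + Z))
l = 123243/28642 ≈ 4.3029
l + Y(115, G(-3, -12)) = 123243/28642 + (1/2)*115*(1 + 4*10) = 123243/28642 + (1/2)*115*(1 + 40) = 123243/28642 + (1/2)*115*41 = 123243/28642 + 4715/2 = 33823379/14321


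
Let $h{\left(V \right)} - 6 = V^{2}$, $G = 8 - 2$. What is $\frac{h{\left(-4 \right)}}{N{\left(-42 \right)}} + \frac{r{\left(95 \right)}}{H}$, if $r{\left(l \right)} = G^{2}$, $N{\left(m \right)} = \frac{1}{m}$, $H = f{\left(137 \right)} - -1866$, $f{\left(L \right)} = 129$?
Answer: $- \frac{614448}{665} \approx -923.98$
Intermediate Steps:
$H = 1995$ ($H = 129 - -1866 = 129 + 1866 = 1995$)
$G = 6$ ($G = 8 - 2 = 6$)
$r{\left(l \right)} = 36$ ($r{\left(l \right)} = 6^{2} = 36$)
$h{\left(V \right)} = 6 + V^{2}$
$\frac{h{\left(-4 \right)}}{N{\left(-42 \right)}} + \frac{r{\left(95 \right)}}{H} = \frac{6 + \left(-4\right)^{2}}{\frac{1}{-42}} + \frac{36}{1995} = \frac{6 + 16}{- \frac{1}{42}} + 36 \cdot \frac{1}{1995} = 22 \left(-42\right) + \frac{12}{665} = -924 + \frac{12}{665} = - \frac{614448}{665}$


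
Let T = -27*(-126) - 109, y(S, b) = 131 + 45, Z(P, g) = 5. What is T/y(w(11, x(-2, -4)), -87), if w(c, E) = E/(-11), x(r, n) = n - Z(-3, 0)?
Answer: 3293/176 ≈ 18.710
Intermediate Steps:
x(r, n) = -5 + n (x(r, n) = n - 1*5 = n - 5 = -5 + n)
w(c, E) = -E/11 (w(c, E) = E*(-1/11) = -E/11)
y(S, b) = 176
T = 3293 (T = 3402 - 109 = 3293)
T/y(w(11, x(-2, -4)), -87) = 3293/176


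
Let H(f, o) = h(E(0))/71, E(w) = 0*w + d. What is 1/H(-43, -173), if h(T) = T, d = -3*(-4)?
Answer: 71/12 ≈ 5.9167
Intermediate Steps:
d = 12
E(w) = 12 (E(w) = 0*w + 12 = 0 + 12 = 12)
H(f, o) = 12/71
1/H(-43, -173) = 1/(12/71) = 71/12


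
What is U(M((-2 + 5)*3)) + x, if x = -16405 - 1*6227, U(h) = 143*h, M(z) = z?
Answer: -21345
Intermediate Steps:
x = -22632 (x = -16405 - 6227 = -22632)
U(M((-2 + 5)*3)) + x = 143*((-2 + 5)*3) - 22632 = 143*(3*3) - 22632 = 143*9 - 22632 = 1287 - 22632 = -21345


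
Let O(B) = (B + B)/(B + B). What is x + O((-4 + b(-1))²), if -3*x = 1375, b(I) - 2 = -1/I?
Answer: -1372/3 ≈ -457.33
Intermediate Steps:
b(I) = 2 - 1/I
x = -1375/3 (x = -⅓*1375 = -1375/3 ≈ -458.33)
O(B) = 1 (O(B) = (2*B)/((2*B)) = (2*B)*(1/(2*B)) = 1)
x + O((-4 + b(-1))²) = -1375/3 + 1 = -1372/3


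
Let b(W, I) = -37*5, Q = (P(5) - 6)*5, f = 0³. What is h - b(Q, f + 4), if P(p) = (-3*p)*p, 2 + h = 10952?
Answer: 11135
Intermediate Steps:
h = 10950 (h = -2 + 10952 = 10950)
P(p) = -3*p²
f = 0
Q = -405 (Q = (-3*5² - 6)*5 = (-3*25 - 6)*5 = (-75 - 6)*5 = -81*5 = -405)
b(W, I) = -185
h - b(Q, f + 4) = 10950 - 1*(-185) = 10950 + 185 = 11135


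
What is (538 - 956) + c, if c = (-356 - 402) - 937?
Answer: -2113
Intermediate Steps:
c = -1695 (c = -758 - 937 = -1695)
(538 - 956) + c = (538 - 956) - 1695 = -418 - 1695 = -2113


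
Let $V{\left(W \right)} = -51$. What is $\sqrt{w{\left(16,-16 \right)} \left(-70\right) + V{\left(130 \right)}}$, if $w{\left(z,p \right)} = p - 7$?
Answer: $\sqrt{1559} \approx 39.484$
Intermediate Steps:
$w{\left(z,p \right)} = -7 + p$ ($w{\left(z,p \right)} = p - 7 = -7 + p$)
$\sqrt{w{\left(16,-16 \right)} \left(-70\right) + V{\left(130 \right)}} = \sqrt{\left(-7 - 16\right) \left(-70\right) - 51} = \sqrt{\left(-23\right) \left(-70\right) - 51} = \sqrt{1610 - 51} = \sqrt{1559}$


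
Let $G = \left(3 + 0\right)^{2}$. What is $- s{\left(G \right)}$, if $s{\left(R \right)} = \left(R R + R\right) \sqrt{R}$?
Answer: $-270$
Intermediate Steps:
$G = 9$ ($G = 3^{2} = 9$)
$s{\left(R \right)} = \sqrt{R} \left(R + R^{2}\right)$ ($s{\left(R \right)} = \left(R^{2} + R\right) \sqrt{R} = \left(R + R^{2}\right) \sqrt{R} = \sqrt{R} \left(R + R^{2}\right)$)
$- s{\left(G \right)} = - 9^{\frac{3}{2}} \left(1 + 9\right) = - 27 \cdot 10 = \left(-1\right) 270 = -270$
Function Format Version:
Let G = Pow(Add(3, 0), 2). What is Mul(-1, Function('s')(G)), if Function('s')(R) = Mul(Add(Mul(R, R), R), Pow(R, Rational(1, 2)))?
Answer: -270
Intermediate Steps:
G = 9 (G = Pow(3, 2) = 9)
Function('s')(R) = Mul(Pow(R, Rational(1, 2)), Add(R, Pow(R, 2))) (Function('s')(R) = Mul(Add(Pow(R, 2), R), Pow(R, Rational(1, 2))) = Mul(Add(R, Pow(R, 2)), Pow(R, Rational(1, 2))) = Mul(Pow(R, Rational(1, 2)), Add(R, Pow(R, 2))))
Mul(-1, Function('s')(G)) = Mul(-1, Mul(Pow(9, Rational(3, 2)), Add(1, 9))) = Mul(-1, Mul(27, 10)) = Mul(-1, 270) = -270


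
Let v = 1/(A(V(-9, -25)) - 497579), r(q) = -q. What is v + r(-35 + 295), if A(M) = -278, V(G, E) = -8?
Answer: -129442821/497857 ≈ -260.00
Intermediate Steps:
v = -1/497857 (v = 1/(-278 - 497579) = 1/(-497857) = -1/497857 ≈ -2.0086e-6)
v + r(-35 + 295) = -1/497857 - (-35 + 295) = -1/497857 - 1*260 = -1/497857 - 260 = -129442821/497857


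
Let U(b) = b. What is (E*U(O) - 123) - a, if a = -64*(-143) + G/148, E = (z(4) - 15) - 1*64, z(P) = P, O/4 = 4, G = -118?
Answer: -775091/74 ≈ -10474.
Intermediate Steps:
O = 16 (O = 4*4 = 16)
E = -75 (E = (4 - 15) - 1*64 = -11 - 64 = -75)
a = 677189/74 (a = -64*(-143) - 118/148 = 9152 - 118*1/148 = 9152 - 59/74 = 677189/74 ≈ 9151.2)
(E*U(O) - 123) - a = (-75*16 - 123) - 1*677189/74 = (-1200 - 123) - 677189/74 = -1323 - 677189/74 = -775091/74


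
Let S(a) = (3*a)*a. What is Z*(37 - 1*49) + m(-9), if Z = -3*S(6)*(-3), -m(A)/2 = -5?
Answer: -11654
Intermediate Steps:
S(a) = 3*a²
m(A) = 10 (m(A) = -2*(-5) = 10)
Z = 972 (Z = -9*6²*(-3) = -9*36*(-3) = -3*108*(-3) = -324*(-3) = 972)
Z*(37 - 1*49) + m(-9) = 972*(37 - 1*49) + 10 = 972*(37 - 49) + 10 = 972*(-12) + 10 = -11664 + 10 = -11654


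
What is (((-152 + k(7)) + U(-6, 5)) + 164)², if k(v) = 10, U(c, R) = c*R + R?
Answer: 9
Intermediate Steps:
U(c, R) = R + R*c (U(c, R) = R*c + R = R + R*c)
(((-152 + k(7)) + U(-6, 5)) + 164)² = (((-152 + 10) + 5*(1 - 6)) + 164)² = ((-142 + 5*(-5)) + 164)² = ((-142 - 25) + 164)² = (-167 + 164)² = (-3)² = 9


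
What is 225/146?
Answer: 225/146 ≈ 1.5411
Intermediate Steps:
225/146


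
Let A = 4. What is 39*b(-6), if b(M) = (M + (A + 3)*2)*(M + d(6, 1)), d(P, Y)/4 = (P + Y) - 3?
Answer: 3120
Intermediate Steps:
d(P, Y) = -12 + 4*P + 4*Y (d(P, Y) = 4*((P + Y) - 3) = 4*(-3 + P + Y) = -12 + 4*P + 4*Y)
b(M) = (14 + M)*(16 + M) (b(M) = (M + (4 + 3)*2)*(M + (-12 + 4*6 + 4*1)) = (M + 7*2)*(M + (-12 + 24 + 4)) = (M + 14)*(M + 16) = (14 + M)*(16 + M))
39*b(-6) = 39*(224 + (-6)² + 30*(-6)) = 39*(224 + 36 - 180) = 39*80 = 3120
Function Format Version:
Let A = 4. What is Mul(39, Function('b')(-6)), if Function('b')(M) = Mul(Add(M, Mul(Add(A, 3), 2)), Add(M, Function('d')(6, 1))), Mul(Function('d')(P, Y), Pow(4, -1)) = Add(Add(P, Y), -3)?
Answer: 3120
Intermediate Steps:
Function('d')(P, Y) = Add(-12, Mul(4, P), Mul(4, Y)) (Function('d')(P, Y) = Mul(4, Add(Add(P, Y), -3)) = Mul(4, Add(-3, P, Y)) = Add(-12, Mul(4, P), Mul(4, Y)))
Function('b')(M) = Mul(Add(14, M), Add(16, M)) (Function('b')(M) = Mul(Add(M, Mul(Add(4, 3), 2)), Add(M, Add(-12, Mul(4, 6), Mul(4, 1)))) = Mul(Add(M, Mul(7, 2)), Add(M, Add(-12, 24, 4))) = Mul(Add(M, 14), Add(M, 16)) = Mul(Add(14, M), Add(16, M)))
Mul(39, Function('b')(-6)) = Mul(39, Add(224, Pow(-6, 2), Mul(30, -6))) = Mul(39, Add(224, 36, -180)) = Mul(39, 80) = 3120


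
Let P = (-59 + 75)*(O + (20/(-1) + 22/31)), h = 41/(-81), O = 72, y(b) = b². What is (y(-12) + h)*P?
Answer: 303871712/2511 ≈ 1.2102e+5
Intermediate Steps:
h = -41/81 (h = 41*(-1/81) = -41/81 ≈ -0.50617)
P = 26144/31 (P = (-59 + 75)*(72 + (20/(-1) + 22/31)) = 16*(72 + (20*(-1) + 22*(1/31))) = 16*(72 + (-20 + 22/31)) = 16*(72 - 598/31) = 16*(1634/31) = 26144/31 ≈ 843.35)
(y(-12) + h)*P = ((-12)² - 41/81)*(26144/31) = (144 - 41/81)*(26144/31) = (11623/81)*(26144/31) = 303871712/2511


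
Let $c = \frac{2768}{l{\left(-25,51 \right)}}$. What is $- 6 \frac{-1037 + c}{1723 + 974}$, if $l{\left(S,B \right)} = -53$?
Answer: $\frac{115458}{47647} \approx 2.4232$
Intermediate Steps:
$c = - \frac{2768}{53}$ ($c = \frac{2768}{-53} = 2768 \left(- \frac{1}{53}\right) = - \frac{2768}{53} \approx -52.226$)
$- 6 \frac{-1037 + c}{1723 + 974} = - 6 \frac{-1037 - \frac{2768}{53}}{1723 + 974} = - 6 \left(- \frac{57729}{53 \cdot 2697}\right) = - 6 \left(\left(- \frac{57729}{53}\right) \frac{1}{2697}\right) = \left(-6\right) \left(- \frac{19243}{47647}\right) = \frac{115458}{47647}$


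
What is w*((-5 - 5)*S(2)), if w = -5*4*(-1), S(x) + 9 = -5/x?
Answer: 2300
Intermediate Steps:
S(x) = -9 - 5/x
w = 20 (w = -20*(-1) = 20)
w*((-5 - 5)*S(2)) = 20*((-5 - 5)*(-9 - 5/2)) = 20*(-10*(-9 - 5*1/2)) = 20*(-10*(-9 - 5/2)) = 20*(-10*(-23/2)) = 20*115 = 2300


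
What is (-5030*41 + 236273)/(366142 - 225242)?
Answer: 30043/140900 ≈ 0.21322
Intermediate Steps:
(-5030*41 + 236273)/(366142 - 225242) = (-206230 + 236273)/140900 = 30043*(1/140900) = 30043/140900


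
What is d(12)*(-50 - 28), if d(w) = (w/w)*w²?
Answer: -11232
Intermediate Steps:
d(w) = w² (d(w) = 1*w² = w²)
d(12)*(-50 - 28) = 12²*(-50 - 28) = 144*(-78) = -11232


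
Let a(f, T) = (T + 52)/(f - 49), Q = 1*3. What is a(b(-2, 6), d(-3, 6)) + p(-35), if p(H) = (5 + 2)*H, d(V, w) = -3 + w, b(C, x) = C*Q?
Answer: -246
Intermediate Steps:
Q = 3
b(C, x) = 3*C (b(C, x) = C*3 = 3*C)
p(H) = 7*H
a(f, T) = (52 + T)/(-49 + f)
a(b(-2, 6), d(-3, 6)) + p(-35) = (52 + (-3 + 6))/(-49 + 3*(-2)) + 7*(-35) = (52 + 3)/(-49 - 6) - 245 = 55/(-55) - 245 = -1/55*55 - 245 = -1 - 245 = -246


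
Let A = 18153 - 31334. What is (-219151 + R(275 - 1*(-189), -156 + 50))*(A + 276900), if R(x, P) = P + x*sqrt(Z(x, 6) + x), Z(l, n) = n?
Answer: -57822236783 + 122365616*sqrt(470) ≈ -5.5169e+10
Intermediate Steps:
A = -13181
R(x, P) = P + x*sqrt(6 + x)
(-219151 + R(275 - 1*(-189), -156 + 50))*(A + 276900) = (-219151 + ((-156 + 50) + (275 - 1*(-189))*sqrt(6 + (275 - 1*(-189)))))*(-13181 + 276900) = (-219151 + (-106 + (275 + 189)*sqrt(6 + (275 + 189))))*263719 = (-219151 + (-106 + 464*sqrt(6 + 464)))*263719 = (-219151 + (-106 + 464*sqrt(470)))*263719 = (-219257 + 464*sqrt(470))*263719 = -57822236783 + 122365616*sqrt(470)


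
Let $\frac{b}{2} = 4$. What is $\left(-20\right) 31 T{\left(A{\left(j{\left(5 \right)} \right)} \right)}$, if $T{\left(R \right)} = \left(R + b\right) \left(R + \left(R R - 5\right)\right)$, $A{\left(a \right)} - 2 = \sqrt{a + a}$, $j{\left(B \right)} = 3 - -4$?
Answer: $-136400 - 40300 \sqrt{14} \approx -2.8719 \cdot 10^{5}$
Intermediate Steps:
$j{\left(B \right)} = 7$ ($j{\left(B \right)} = 3 + 4 = 7$)
$A{\left(a \right)} = 2 + \sqrt{2} \sqrt{a}$ ($A{\left(a \right)} = 2 + \sqrt{a + a} = 2 + \sqrt{2 a} = 2 + \sqrt{2} \sqrt{a}$)
$b = 8$ ($b = 2 \cdot 4 = 8$)
$T{\left(R \right)} = \left(8 + R\right) \left(-5 + R + R^{2}\right)$ ($T{\left(R \right)} = \left(R + 8\right) \left(R + \left(R R - 5\right)\right) = \left(8 + R\right) \left(R + \left(R^{2} - 5\right)\right) = \left(8 + R\right) \left(R + \left(-5 + R^{2}\right)\right) = \left(8 + R\right) \left(-5 + R + R^{2}\right)$)
$\left(-20\right) 31 T{\left(A{\left(j{\left(5 \right)} \right)} \right)} = \left(-20\right) 31 \left(-40 + \left(2 + \sqrt{2} \sqrt{7}\right)^{3} + 3 \left(2 + \sqrt{2} \sqrt{7}\right) + 9 \left(2 + \sqrt{2} \sqrt{7}\right)^{2}\right) = - 620 \left(-40 + \left(2 + \sqrt{14}\right)^{3} + 3 \left(2 + \sqrt{14}\right) + 9 \left(2 + \sqrt{14}\right)^{2}\right) = - 620 \left(-40 + \left(2 + \sqrt{14}\right)^{3} + \left(6 + 3 \sqrt{14}\right) + 9 \left(2 + \sqrt{14}\right)^{2}\right) = - 620 \left(-34 + \left(2 + \sqrt{14}\right)^{3} + 3 \sqrt{14} + 9 \left(2 + \sqrt{14}\right)^{2}\right) = 21080 - 5580 \left(2 + \sqrt{14}\right)^{2} - 1860 \sqrt{14} - 620 \left(2 + \sqrt{14}\right)^{3}$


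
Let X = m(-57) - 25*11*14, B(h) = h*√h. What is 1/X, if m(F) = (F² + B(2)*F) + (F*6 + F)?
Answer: -125/121751 + 57*√2/487004 ≈ -0.00086116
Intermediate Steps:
B(h) = h^(3/2)
m(F) = F² + 7*F + 2*F*√2 (m(F) = (F² + 2^(3/2)*F) + (F*6 + F) = (F² + (2*√2)*F) + (6*F + F) = (F² + 2*F*√2) + 7*F = F² + 7*F + 2*F*√2)
X = -1000 - 114*√2 (X = -57*(7 - 57 + 2*√2) - 25*11*14 = -57*(-50 + 2*√2) - 275*14 = (2850 - 114*√2) - 1*3850 = (2850 - 114*√2) - 3850 = -1000 - 114*√2 ≈ -1161.2)
1/X = 1/(-1000 - 114*√2)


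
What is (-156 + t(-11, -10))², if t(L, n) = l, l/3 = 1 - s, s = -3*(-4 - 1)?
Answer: 39204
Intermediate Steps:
s = 15 (s = -3*(-5) = 15)
l = -42 (l = 3*(1 - 1*15) = 3*(1 - 15) = 3*(-14) = -42)
t(L, n) = -42
(-156 + t(-11, -10))² = (-156 - 42)² = (-198)² = 39204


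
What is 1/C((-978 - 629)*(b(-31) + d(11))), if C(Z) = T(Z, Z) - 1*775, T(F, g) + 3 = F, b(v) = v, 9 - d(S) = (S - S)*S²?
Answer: 1/34576 ≈ 2.8922e-5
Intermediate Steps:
d(S) = 9 (d(S) = 9 - (S - S)*S² = 9 - 0*S² = 9 - 1*0 = 9 + 0 = 9)
T(F, g) = -3 + F
C(Z) = -778 + Z (C(Z) = (-3 + Z) - 1*775 = (-3 + Z) - 775 = -778 + Z)
1/C((-978 - 629)*(b(-31) + d(11))) = 1/(-778 + (-978 - 629)*(-31 + 9)) = 1/(-778 - 1607*(-22)) = 1/(-778 + 35354) = 1/34576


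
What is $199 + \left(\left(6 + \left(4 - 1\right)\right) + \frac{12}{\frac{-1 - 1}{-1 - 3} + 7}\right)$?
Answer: $\frac{1048}{5} \approx 209.6$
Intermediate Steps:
$199 + \left(\left(6 + \left(4 - 1\right)\right) + \frac{12}{\frac{-1 - 1}{-1 - 3} + 7}\right) = 199 + \left(\left(6 + 3\right) + \frac{12}{- \frac{2}{-4} + 7}\right) = 199 + \left(9 + \frac{12}{\left(-2\right) \left(- \frac{1}{4}\right) + 7}\right) = 199 + \left(9 + \frac{12}{\frac{1}{2} + 7}\right) = 199 + \left(9 + \frac{12}{\frac{15}{2}}\right) = 199 + \left(9 + 12 \cdot \frac{2}{15}\right) = 199 + \left(9 + \frac{8}{5}\right) = 199 + \frac{53}{5} = \frac{1048}{5}$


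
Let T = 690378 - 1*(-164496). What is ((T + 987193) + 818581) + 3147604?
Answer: 5808252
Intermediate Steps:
T = 854874 (T = 690378 + 164496 = 854874)
((T + 987193) + 818581) + 3147604 = ((854874 + 987193) + 818581) + 3147604 = (1842067 + 818581) + 3147604 = 2660648 + 3147604 = 5808252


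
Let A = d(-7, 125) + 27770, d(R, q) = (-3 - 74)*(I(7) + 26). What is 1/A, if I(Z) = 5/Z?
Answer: 1/25713 ≈ 3.8891e-5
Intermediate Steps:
d(R, q) = -2057 (d(R, q) = (-3 - 74)*(5/7 + 26) = -77*(5*(⅐) + 26) = -77*(5/7 + 26) = -77*187/7 = -2057)
A = 25713 (A = -2057 + 27770 = 25713)
1/A = 1/25713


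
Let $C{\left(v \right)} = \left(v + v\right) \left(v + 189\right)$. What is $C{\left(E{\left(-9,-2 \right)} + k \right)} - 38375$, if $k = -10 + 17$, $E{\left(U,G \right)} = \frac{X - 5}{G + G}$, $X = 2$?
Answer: $- \frac{282603}{8} \approx -35325.0$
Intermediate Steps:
$E{\left(U,G \right)} = - \frac{3}{2 G}$ ($E{\left(U,G \right)} = \frac{2 - 5}{G + G} = - \frac{3}{2 G}$)
$k = 7$
$C{\left(v \right)} = 2 v \left(189 + v\right)$
$C{\left(E{\left(-9,-2 \right)} + k \right)} - 38375 = 2 \left(- \frac{3}{2 \left(-2\right)} + 7\right) \left(189 + \left(- \frac{3}{2 \left(-2\right)} + 7\right)\right) - 38375 = 2 \left(\left(- \frac{3}{2}\right) \left(- \frac{1}{2}\right) + 7\right) \left(189 + \left(\left(- \frac{3}{2}\right) \left(- \frac{1}{2}\right) + 7\right)\right) - 38375 = 2 \left(\frac{3}{4} + 7\right) \left(189 + \left(\frac{3}{4} + 7\right)\right) - 38375 = 2 \cdot \frac{31}{4} \left(189 + \frac{31}{4}\right) - 38375 = 2 \cdot \frac{31}{4} \cdot \frac{787}{4} - 38375 = \frac{24397}{8} - 38375 = - \frac{282603}{8}$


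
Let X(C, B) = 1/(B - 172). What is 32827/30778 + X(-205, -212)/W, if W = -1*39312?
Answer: 247775059997/232309389312 ≈ 1.0666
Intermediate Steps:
X(C, B) = 1/(-172 + B)
W = -39312
32827/30778 + X(-205, -212)/W = 32827/30778 + 1/(-172 - 212*(-39312)) = 32827*(1/30778) - 1/39312/(-384) = 32827/30778 - 1/384*(-1/39312) = 32827/30778 + 1/15095808 = 247775059997/232309389312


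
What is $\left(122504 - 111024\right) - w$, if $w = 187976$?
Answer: $-176496$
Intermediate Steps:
$\left(122504 - 111024\right) - w = \left(122504 - 111024\right) - 187976 = 11480 - 187976 = -176496$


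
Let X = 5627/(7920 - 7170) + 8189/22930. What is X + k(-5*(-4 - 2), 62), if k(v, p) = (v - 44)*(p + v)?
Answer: -1100760557/859875 ≈ -1280.1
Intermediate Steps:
k(v, p) = (-44 + v)*(p + v)
X = 6758443/859875 (X = 5627/750 + 8189*(1/22930) = 5627*(1/750) + 8189/22930 = 5627/750 + 8189/22930 = 6758443/859875 ≈ 7.8598)
X + k(-5*(-4 - 2), 62) = 6758443/859875 + ((-5*(-4 - 2))**2 - 44*62 - (-220)*(-4 - 2) + 62*(-5*(-4 - 2))) = 6758443/859875 + ((-5*(-6))**2 - 2728 - (-220)*(-6) + 62*(-5*(-6))) = 6758443/859875 + (30**2 - 2728 - 44*30 + 62*30) = 6758443/859875 + (900 - 2728 - 1320 + 1860) = 6758443/859875 - 1288 = -1100760557/859875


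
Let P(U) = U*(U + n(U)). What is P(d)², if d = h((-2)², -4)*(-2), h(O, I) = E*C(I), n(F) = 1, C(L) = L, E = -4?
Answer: 984064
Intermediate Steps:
h(O, I) = -4*I
d = -32 (d = -4*(-4)*(-2) = 16*(-2) = -32)
P(U) = U*(1 + U) (P(U) = U*(U + 1) = U*(1 + U))
P(d)² = (-32*(1 - 32))² = (-32*(-31))² = 992² = 984064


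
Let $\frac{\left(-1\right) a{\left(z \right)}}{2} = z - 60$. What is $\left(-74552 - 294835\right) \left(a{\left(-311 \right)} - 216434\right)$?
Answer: $79673820804$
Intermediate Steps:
$a{\left(z \right)} = 120 - 2 z$ ($a{\left(z \right)} = - 2 \left(z - 60\right) = - 2 \left(-60 + z\right) = 120 - 2 z$)
$\left(-74552 - 294835\right) \left(a{\left(-311 \right)} - 216434\right) = \left(-74552 - 294835\right) \left(\left(120 - -622\right) - 216434\right) = - 369387 \left(\left(120 + 622\right) - 216434\right) = - 369387 \left(742 - 216434\right) = \left(-369387\right) \left(-215692\right) = 79673820804$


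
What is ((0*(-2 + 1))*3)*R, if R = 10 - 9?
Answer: 0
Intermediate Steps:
R = 1
((0*(-2 + 1))*3)*R = ((0*(-2 + 1))*3)*1 = ((0*(-1))*3)*1 = (0*3)*1 = 0*1 = 0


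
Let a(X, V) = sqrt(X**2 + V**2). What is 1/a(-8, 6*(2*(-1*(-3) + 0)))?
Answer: sqrt(85)/340 ≈ 0.027116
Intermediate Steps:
a(X, V) = sqrt(V**2 + X**2)
1/a(-8, 6*(2*(-1*(-3) + 0))) = 1/(sqrt((6*(2*(-1*(-3) + 0)))**2 + (-8)**2)) = 1/(sqrt((6*(2*(3 + 0)))**2 + 64)) = 1/(sqrt((6*(2*3))**2 + 64)) = 1/(sqrt((6*6)**2 + 64)) = 1/(sqrt(36**2 + 64)) = 1/(sqrt(1296 + 64)) = 1/(sqrt(1360)) = 1/(4*sqrt(85)) = sqrt(85)/340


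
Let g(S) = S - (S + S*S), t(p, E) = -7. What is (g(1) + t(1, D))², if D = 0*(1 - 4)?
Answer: 64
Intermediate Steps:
D = 0 (D = 0*(-3) = 0)
g(S) = -S² (g(S) = S - (S + S²) = S + (-S - S²) = -S²)
(g(1) + t(1, D))² = (-1*1² - 7)² = (-1*1 - 7)² = (-1 - 7)² = (-8)² = 64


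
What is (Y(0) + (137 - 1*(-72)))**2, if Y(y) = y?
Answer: 43681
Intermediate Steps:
(Y(0) + (137 - 1*(-72)))**2 = (0 + (137 - 1*(-72)))**2 = (0 + (137 + 72))**2 = (0 + 209)**2 = 209**2 = 43681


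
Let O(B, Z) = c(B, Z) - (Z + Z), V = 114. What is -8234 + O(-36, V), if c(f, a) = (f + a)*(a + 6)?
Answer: 898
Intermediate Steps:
c(f, a) = (6 + a)*(a + f) (c(f, a) = (a + f)*(6 + a) = (6 + a)*(a + f))
O(B, Z) = Z² + 4*Z + 6*B + B*Z (O(B, Z) = (Z² + 6*Z + 6*B + Z*B) - (Z + Z) = (Z² + 6*Z + 6*B + B*Z) - 2*Z = (Z² + 6*B + 6*Z + B*Z) - 2*Z = Z² + 4*Z + 6*B + B*Z)
-8234 + O(-36, V) = -8234 + (114² + 4*114 + 6*(-36) - 36*114) = -8234 + (12996 + 456 - 216 - 4104) = -8234 + 9132 = 898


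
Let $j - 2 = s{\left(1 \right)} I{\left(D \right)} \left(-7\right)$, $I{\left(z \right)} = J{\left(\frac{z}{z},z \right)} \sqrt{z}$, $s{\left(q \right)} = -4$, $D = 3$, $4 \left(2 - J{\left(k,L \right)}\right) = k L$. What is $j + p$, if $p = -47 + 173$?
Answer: $128 + 35 \sqrt{3} \approx 188.62$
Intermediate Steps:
$J{\left(k,L \right)} = 2 - \frac{L k}{4}$ ($J{\left(k,L \right)} = 2 - \frac{k L}{4} = 2 - \frac{L k}{4}$)
$I{\left(z \right)} = \sqrt{z} \left(2 - \frac{z}{4}\right)$ ($I{\left(z \right)} = \left(2 - \frac{z \frac{z}{z}}{4}\right) \sqrt{z} = \left(2 - \frac{1}{4} z 1\right) \sqrt{z} = \left(2 - \frac{z}{4}\right) \sqrt{z} = \sqrt{z} \left(2 - \frac{z}{4}\right)$)
$p = 126$
$j = 2 + 35 \sqrt{3}$ ($j = 2 + - 4 \frac{\sqrt{3} \left(8 - 3\right)}{4} \left(-7\right) = 2 + - 4 \cdot \frac{1}{4} \sqrt{3} \cdot 5 \left(-7\right) = 2 + - 4 \frac{5 \sqrt{3}}{4} \left(-7\right) = 2 + - 5 \sqrt{3} \left(-7\right) = 2 + 35 \sqrt{3} \approx 62.622$)
$j + p = \left(2 + 35 \sqrt{3}\right) + 126 = 128 + 35 \sqrt{3}$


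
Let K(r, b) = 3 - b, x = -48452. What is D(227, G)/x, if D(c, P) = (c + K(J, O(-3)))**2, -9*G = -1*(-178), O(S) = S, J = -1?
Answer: -54289/48452 ≈ -1.1205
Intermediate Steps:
G = -178/9 (G = -(-1)*(-178)/9 = -1/9*178 = -178/9 ≈ -19.778)
D(c, P) = (6 + c)**2 (D(c, P) = (c + (3 - 1*(-3)))**2 = (c + (3 + 3))**2 = (c + 6)**2 = (6 + c)**2)
D(227, G)/x = (6 + 227)**2/(-48452) = 233**2*(-1/48452) = 54289*(-1/48452) = -54289/48452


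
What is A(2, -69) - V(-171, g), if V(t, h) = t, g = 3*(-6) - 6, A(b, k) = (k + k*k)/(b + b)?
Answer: 1344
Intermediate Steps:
A(b, k) = (k + k²)/(2*b) (A(b, k) = (k + k²)/((2*b)) = (k + k²)*(1/(2*b)) = (k + k²)/(2*b))
g = -24 (g = -18 - 6 = -24)
A(2, -69) - V(-171, g) = (½)*(-69)*(1 - 69)/2 - 1*(-171) = (½)*(-69)*(½)*(-68) + 171 = 1173 + 171 = 1344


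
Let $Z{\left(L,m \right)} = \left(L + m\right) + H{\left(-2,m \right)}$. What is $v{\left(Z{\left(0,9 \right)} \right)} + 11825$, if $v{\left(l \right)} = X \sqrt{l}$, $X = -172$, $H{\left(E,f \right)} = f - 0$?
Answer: $11825 - 516 \sqrt{2} \approx 11095.0$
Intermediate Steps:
$H{\left(E,f \right)} = f$ ($H{\left(E,f \right)} = f + 0 = f$)
$Z{\left(L,m \right)} = L + 2 m$ ($Z{\left(L,m \right)} = \left(L + m\right) + m = L + 2 m$)
$v{\left(l \right)} = - 172 \sqrt{l}$
$v{\left(Z{\left(0,9 \right)} \right)} + 11825 = - 172 \sqrt{0 + 2 \cdot 9} + 11825 = - 172 \sqrt{0 + 18} + 11825 = - 172 \sqrt{18} + 11825 = - 172 \cdot 3 \sqrt{2} + 11825 = - 516 \sqrt{2} + 11825 = 11825 - 516 \sqrt{2}$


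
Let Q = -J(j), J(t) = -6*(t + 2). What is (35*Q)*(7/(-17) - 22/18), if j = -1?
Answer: -17500/51 ≈ -343.14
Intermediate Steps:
J(t) = -12 - 6*t (J(t) = -6*(2 + t) = -12 - 6*t)
Q = 6 (Q = -(-12 - 6*(-1)) = -(-12 + 6) = -1*(-6) = 6)
(35*Q)*(7/(-17) - 22/18) = (35*6)*(7/(-17) - 22/18) = 210*(7*(-1/17) - 22*1/18) = 210*(-7/17 - 11/9) = 210*(-250/153) = -17500/51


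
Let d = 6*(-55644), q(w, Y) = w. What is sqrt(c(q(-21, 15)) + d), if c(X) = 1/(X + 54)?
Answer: I*sqrt(363577863)/33 ≈ 577.81*I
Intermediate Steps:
c(X) = 1/(54 + X)
d = -333864
sqrt(c(q(-21, 15)) + d) = sqrt(1/(54 - 21) - 333864) = sqrt(1/33 - 333864) = sqrt(-11017511/33) = I*sqrt(363577863)/33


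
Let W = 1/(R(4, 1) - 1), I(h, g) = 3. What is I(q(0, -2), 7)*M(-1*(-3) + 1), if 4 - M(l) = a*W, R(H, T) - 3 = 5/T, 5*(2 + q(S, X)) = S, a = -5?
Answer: 99/7 ≈ 14.143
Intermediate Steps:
q(S, X) = -2 + S/5
R(H, T) = 3 + 5/T
W = ⅐ (W = 1/((3 + 5/1) - 1) = 1/((3 + 5*1) - 1) = 1/((3 + 5) - 1) = 1/(8 - 1) = 1/7 = ⅐ ≈ 0.14286)
M(l) = 33/7 (M(l) = 4 - (-5)/7 = 4 - 1*(-5/7) = 4 + 5/7 = 33/7)
I(q(0, -2), 7)*M(-1*(-3) + 1) = 3*(33/7) = 99/7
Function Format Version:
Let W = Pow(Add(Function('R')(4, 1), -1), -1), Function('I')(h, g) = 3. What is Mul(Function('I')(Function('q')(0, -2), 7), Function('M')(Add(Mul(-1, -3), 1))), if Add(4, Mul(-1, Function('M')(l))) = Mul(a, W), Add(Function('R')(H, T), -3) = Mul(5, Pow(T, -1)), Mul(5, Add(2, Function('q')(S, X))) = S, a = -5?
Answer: Rational(99, 7) ≈ 14.143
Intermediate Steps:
Function('q')(S, X) = Add(-2, Mul(Rational(1, 5), S))
Function('R')(H, T) = Add(3, Mul(5, Pow(T, -1)))
W = Rational(1, 7) (W = Pow(Add(Add(3, Mul(5, Pow(1, -1))), -1), -1) = Pow(Add(Add(3, Mul(5, 1)), -1), -1) = Pow(Add(Add(3, 5), -1), -1) = Pow(Add(8, -1), -1) = Pow(7, -1) = Rational(1, 7) ≈ 0.14286)
Function('M')(l) = Rational(33, 7) (Function('M')(l) = Add(4, Mul(-1, Mul(-5, Rational(1, 7)))) = Add(4, Mul(-1, Rational(-5, 7))) = Add(4, Rational(5, 7)) = Rational(33, 7))
Mul(Function('I')(Function('q')(0, -2), 7), Function('M')(Add(Mul(-1, -3), 1))) = Mul(3, Rational(33, 7)) = Rational(99, 7)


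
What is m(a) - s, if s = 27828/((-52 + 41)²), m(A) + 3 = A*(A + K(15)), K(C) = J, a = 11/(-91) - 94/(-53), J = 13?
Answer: -587599546869/2814620809 ≈ -208.77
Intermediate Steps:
a = 7971/4823 (a = 11*(-1/91) - 94*(-1/53) = -11/91 + 94/53 = 7971/4823 ≈ 1.6527)
K(C) = 13
m(A) = -3 + A*(13 + A) (m(A) = -3 + A*(A + 13) = -3 + A*(13 + A))
s = 27828/121 (s = 27828/((-11)²) = 27828/121 ≈ 229.98)
m(a) - s = (-3 + (7971/4823)² + 13*(7971/4823)) - 1*27828/121 = (-3 + 63536841/23261329 + 7971/371) - 27828/121 = 493526583/23261329 - 27828/121 = -587599546869/2814620809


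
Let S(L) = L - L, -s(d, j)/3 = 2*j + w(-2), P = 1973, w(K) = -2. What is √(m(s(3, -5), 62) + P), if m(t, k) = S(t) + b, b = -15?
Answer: √1958 ≈ 44.249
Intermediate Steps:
s(d, j) = 6 - 6*j (s(d, j) = -3*(2*j - 2) = -3*(-2 + 2*j) = 6 - 6*j)
S(L) = 0
m(t, k) = -15 (m(t, k) = 0 - 15 = -15)
√(m(s(3, -5), 62) + P) = √(-15 + 1973) = √1958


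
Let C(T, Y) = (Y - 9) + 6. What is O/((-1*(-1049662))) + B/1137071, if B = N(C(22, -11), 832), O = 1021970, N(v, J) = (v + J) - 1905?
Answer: 580455733638/596770110001 ≈ 0.97266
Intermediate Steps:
C(T, Y) = -3 + Y (C(T, Y) = (-9 + Y) + 6 = -3 + Y)
N(v, J) = -1905 + J + v (N(v, J) = (J + v) - 1905 = -1905 + J + v)
B = -1087 (B = -1905 + 832 + (-3 - 11) = -1905 + 832 - 14 = -1087)
O/((-1*(-1049662))) + B/1137071 = 1021970/((-1*(-1049662))) - 1087/1137071 = 1021970/1049662 - 1087*1/1137071 = 1021970*(1/1049662) - 1087/1137071 = 510985/524831 - 1087/1137071 = 580455733638/596770110001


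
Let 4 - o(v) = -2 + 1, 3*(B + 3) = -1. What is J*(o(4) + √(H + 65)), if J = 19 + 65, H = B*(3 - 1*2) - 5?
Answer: 420 + 28*√510 ≈ 1052.3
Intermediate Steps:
B = -10/3 (B = -3 + (⅓)*(-1) = -3 - ⅓ = -10/3 ≈ -3.3333)
H = -25/3 (H = -10*(3 - 1*2)/3 - 5 = -10*(3 - 2)/3 - 5 = -10/3*1 - 5 = -10/3 - 5 = -25/3 ≈ -8.3333)
J = 84
o(v) = 5 (o(v) = 4 - (-2 + 1) = 4 - 1*(-1) = 4 + 1 = 5)
J*(o(4) + √(H + 65)) = 84*(5 + √(-25/3 + 65)) = 84*(5 + √(170/3)) = 84*(5 + √510/3) = 420 + 28*√510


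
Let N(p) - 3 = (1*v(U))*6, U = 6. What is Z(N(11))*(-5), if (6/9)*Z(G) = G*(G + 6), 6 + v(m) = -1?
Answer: -19305/2 ≈ -9652.5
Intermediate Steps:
v(m) = -7 (v(m) = -6 - 1 = -7)
N(p) = -39 (N(p) = 3 + (1*(-7))*6 = 3 - 7*6 = 3 - 42 = -39)
Z(G) = 3*G*(6 + G)/2 (Z(G) = 3*(G*(G + 6))/2 = 3*(G*(6 + G))/2 = 3*G*(6 + G)/2)
Z(N(11))*(-5) = ((3/2)*(-39)*(6 - 39))*(-5) = ((3/2)*(-39)*(-33))*(-5) = (3861/2)*(-5) = -19305/2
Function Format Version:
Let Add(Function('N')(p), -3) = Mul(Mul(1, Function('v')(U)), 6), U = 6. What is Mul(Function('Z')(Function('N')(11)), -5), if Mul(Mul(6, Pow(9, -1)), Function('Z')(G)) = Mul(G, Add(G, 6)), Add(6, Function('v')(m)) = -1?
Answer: Rational(-19305, 2) ≈ -9652.5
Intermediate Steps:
Function('v')(m) = -7 (Function('v')(m) = Add(-6, -1) = -7)
Function('N')(p) = -39 (Function('N')(p) = Add(3, Mul(Mul(1, -7), 6)) = Add(3, Mul(-7, 6)) = Add(3, -42) = -39)
Function('Z')(G) = Mul(Rational(3, 2), G, Add(6, G)) (Function('Z')(G) = Mul(Rational(3, 2), Mul(G, Add(G, 6))) = Mul(Rational(3, 2), Mul(G, Add(6, G))) = Mul(Rational(3, 2), G, Add(6, G)))
Mul(Function('Z')(Function('N')(11)), -5) = Mul(Mul(Rational(3, 2), -39, Add(6, -39)), -5) = Mul(Mul(Rational(3, 2), -39, -33), -5) = Mul(Rational(3861, 2), -5) = Rational(-19305, 2)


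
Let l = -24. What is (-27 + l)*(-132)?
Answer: 6732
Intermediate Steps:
(-27 + l)*(-132) = (-27 - 24)*(-132) = -51*(-132) = 6732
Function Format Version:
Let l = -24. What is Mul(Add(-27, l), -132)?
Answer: 6732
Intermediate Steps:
Mul(Add(-27, l), -132) = Mul(Add(-27, -24), -132) = Mul(-51, -132) = 6732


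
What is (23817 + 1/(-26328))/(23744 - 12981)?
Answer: 627053975/283368264 ≈ 2.2129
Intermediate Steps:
(23817 + 1/(-26328))/(23744 - 12981) = (23817 - 1/26328)/10763 = (627053975/26328)*(1/10763) = 627053975/283368264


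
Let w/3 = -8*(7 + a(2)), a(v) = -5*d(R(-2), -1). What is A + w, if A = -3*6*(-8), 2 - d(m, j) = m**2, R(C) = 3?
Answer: -864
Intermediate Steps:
d(m, j) = 2 - m**2
a(v) = 35 (a(v) = -5*(2 - 1*3**2) = -5*(2 - 1*9) = -5*(2 - 9) = -5*(-7) = 35)
w = -1008 (w = 3*(-8*(7 + 35)) = 3*(-8*42) = 3*(-336) = -1008)
A = 144 (A = -18*(-8) = 144)
A + w = 144 - 1008 = -864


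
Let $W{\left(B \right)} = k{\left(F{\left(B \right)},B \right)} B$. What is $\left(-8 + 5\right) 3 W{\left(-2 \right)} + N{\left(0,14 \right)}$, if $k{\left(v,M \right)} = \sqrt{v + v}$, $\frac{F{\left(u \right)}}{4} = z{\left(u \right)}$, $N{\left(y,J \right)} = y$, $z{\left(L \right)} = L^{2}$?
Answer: $72 \sqrt{2} \approx 101.82$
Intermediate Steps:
$F{\left(u \right)} = 4 u^{2}$
$k{\left(v,M \right)} = \sqrt{2} \sqrt{v}$ ($k{\left(v,M \right)} = \sqrt{2 v} = \sqrt{2} \sqrt{v}$)
$W{\left(B \right)} = 2 B \sqrt{2} \sqrt{B^{2}}$ ($W{\left(B \right)} = \sqrt{2} \sqrt{4 B^{2}} B = \sqrt{2} \cdot 2 \sqrt{B^{2}} B = 2 \sqrt{2} \sqrt{B^{2}} B = 2 B \sqrt{2} \sqrt{B^{2}}$)
$\left(-8 + 5\right) 3 W{\left(-2 \right)} + N{\left(0,14 \right)} = \left(-8 + 5\right) 3 \cdot 2 \left(-2\right) \sqrt{2} \sqrt{\left(-2\right)^{2}} + 0 = \left(-3\right) 3 \cdot 2 \left(-2\right) \sqrt{2} \sqrt{4} + 0 = - 9 \cdot 2 \left(-2\right) \sqrt{2} \cdot 2 + 0 = - 9 \left(- 8 \sqrt{2}\right) + 0 = 72 \sqrt{2} + 0 = 72 \sqrt{2}$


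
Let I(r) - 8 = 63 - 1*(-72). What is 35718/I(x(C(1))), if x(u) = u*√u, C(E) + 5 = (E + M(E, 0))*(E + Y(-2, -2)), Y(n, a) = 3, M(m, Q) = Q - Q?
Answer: 35718/143 ≈ 249.78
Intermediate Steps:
M(m, Q) = 0
C(E) = -5 + E*(3 + E) (C(E) = -5 + (E + 0)*(E + 3) = -5 + E*(3 + E))
x(u) = u^(3/2)
I(r) = 143 (I(r) = 8 + (63 - 1*(-72)) = 8 + (63 + 72) = 8 + 135 = 143)
35718/I(x(C(1))) = 35718/143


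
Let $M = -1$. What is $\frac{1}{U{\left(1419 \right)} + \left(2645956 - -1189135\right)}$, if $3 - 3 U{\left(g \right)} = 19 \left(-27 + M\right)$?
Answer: $\frac{3}{11505808} \approx 2.6074 \cdot 10^{-7}$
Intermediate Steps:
$U{\left(g \right)} = \frac{535}{3}$ ($U{\left(g \right)} = 1 - \frac{19 \left(-27 - 1\right)}{3} = 1 - \frac{19 \left(-28\right)}{3} = 1 - - \frac{532}{3} = 1 + \frac{532}{3} = \frac{535}{3}$)
$\frac{1}{U{\left(1419 \right)} + \left(2645956 - -1189135\right)} = \frac{1}{\frac{535}{3} + \left(2645956 - -1189135\right)} = \frac{1}{\frac{535}{3} + \left(2645956 + 1189135\right)} = \frac{1}{\frac{535}{3} + 3835091} = \frac{1}{\frac{11505808}{3}} = \frac{3}{11505808}$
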